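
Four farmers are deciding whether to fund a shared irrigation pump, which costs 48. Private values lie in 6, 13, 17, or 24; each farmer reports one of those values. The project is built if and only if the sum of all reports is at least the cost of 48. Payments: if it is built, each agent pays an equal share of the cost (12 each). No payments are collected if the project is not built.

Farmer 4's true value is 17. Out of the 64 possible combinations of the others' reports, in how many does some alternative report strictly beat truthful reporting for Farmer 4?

Others report (6, 6, 13): truth gives 0; report 24 gives 5 > 0. Violating.
Others report (6, 6, 17): truth gives 0; report 24 gives 5 > 0. Violating.
Others report (6, 13, 6): truth gives 0; report 24 gives 5 > 0. Violating.
Others report (6, 17, 6): truth gives 0; report 24 gives 5 > 0. Violating.
Others report (6, 6, 6): truth gives 0; no alternative beats it.
Others report (6, 6, 24): truth gives 5; no alternative beats it.
(Checking all 64 profiles: 6 have a profitable deviation, 58 do not.)

6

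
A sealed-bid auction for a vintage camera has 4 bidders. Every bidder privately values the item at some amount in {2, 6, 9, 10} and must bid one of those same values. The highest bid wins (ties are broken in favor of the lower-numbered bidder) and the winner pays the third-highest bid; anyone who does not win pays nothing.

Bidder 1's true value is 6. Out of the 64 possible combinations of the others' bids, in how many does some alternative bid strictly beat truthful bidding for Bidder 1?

Others bid (2, 2, 9): truth gives 0; bid 9 gives 4 > 0. Violating.
Others bid (2, 2, 10): truth gives 0; bid 10 gives 4 > 0. Violating.
Others bid (2, 9, 2): truth gives 0; bid 9 gives 4 > 0. Violating.
Others bid (2, 10, 2): truth gives 0; bid 10 gives 4 > 0. Violating.
Others bid (2, 2, 2): truth gives 4; no alternative beats it.
Others bid (2, 2, 6): truth gives 4; no alternative beats it.
(Checking all 64 profiles: 6 have a profitable deviation, 58 do not.)

6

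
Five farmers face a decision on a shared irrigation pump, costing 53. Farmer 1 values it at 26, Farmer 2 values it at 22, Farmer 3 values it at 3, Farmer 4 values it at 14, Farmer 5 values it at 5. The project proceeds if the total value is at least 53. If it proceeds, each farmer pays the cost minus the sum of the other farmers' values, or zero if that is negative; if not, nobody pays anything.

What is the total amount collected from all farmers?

Total value 70 ≥ cost 53, so it is built.
Farmer 1: others sum to 44; max(0, 53 - 44) = 9.
Farmer 2: others sum to 48; max(0, 53 - 48) = 5.
Farmer 3: others sum to 67; max(0, 53 - 67) = 0.
Farmer 4: others sum to 56; max(0, 53 - 56) = 0.
Farmer 5: others sum to 65; max(0, 53 - 65) = 0.
Total collected = 9 + 5 + 0 + 0 + 0 = 14.

14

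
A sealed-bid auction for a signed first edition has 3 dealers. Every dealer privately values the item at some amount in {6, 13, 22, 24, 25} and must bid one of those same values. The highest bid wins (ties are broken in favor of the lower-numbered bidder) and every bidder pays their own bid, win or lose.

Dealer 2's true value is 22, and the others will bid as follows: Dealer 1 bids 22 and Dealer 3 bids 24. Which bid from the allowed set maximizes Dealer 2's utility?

Bid 6: loses but pays 6, utility -6.
Bid 13: loses but pays 13, utility -13.
Bid 22: loses but pays 22, utility -22.
Bid 24: wins, pays 24, utility 22 - 24 = -2.
Bid 25: wins, pays 25, utility 22 - 25 = -3.
The best choice is 24 with utility -2.

24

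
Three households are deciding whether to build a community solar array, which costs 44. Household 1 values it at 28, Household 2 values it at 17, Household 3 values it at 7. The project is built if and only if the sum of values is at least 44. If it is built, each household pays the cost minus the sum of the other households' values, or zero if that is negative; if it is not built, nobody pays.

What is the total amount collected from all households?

Total value 52 ≥ cost 44, so it is built.
Household 1: others sum to 24; max(0, 44 - 24) = 20.
Household 2: others sum to 35; max(0, 44 - 35) = 9.
Household 3: others sum to 45; max(0, 44 - 45) = 0.
Total collected = 20 + 9 + 0 = 29.

29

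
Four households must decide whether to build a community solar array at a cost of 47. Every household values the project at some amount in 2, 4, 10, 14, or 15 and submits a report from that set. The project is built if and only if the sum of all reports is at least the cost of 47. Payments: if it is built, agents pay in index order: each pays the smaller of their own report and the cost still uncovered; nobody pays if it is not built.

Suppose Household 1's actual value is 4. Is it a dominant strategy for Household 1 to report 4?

No

Consider the case where Household 2 reports 15, Household 3 reports 15 and Household 4 reports 15.
Truthful report 4: project built, pays 4, utility 4 - 4 = 0.
Report 2 instead: project built, pays 2, utility 4 - 2 = 2.
Since 2 > 0, reporting 2 is strictly better here, so truthful reporting is not dominant.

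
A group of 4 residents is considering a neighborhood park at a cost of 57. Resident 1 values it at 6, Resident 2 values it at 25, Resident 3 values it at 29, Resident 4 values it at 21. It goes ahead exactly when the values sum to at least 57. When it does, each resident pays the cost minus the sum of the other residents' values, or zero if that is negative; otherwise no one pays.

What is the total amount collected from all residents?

6

Total value 81 ≥ cost 57, so it is built.
Resident 1: others sum to 75; max(0, 57 - 75) = 0.
Resident 2: others sum to 56; max(0, 57 - 56) = 1.
Resident 3: others sum to 52; max(0, 57 - 52) = 5.
Resident 4: others sum to 60; max(0, 57 - 60) = 0.
Total collected = 0 + 1 + 5 + 0 = 6.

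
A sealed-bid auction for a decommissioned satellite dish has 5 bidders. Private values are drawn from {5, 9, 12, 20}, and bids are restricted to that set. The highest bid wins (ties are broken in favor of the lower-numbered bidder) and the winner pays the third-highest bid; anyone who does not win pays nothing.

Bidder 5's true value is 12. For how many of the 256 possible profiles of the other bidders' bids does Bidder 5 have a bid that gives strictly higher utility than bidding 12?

32

Others bid (5, 5, 5, 12): truth gives 0; bid 20 gives 7 > 0. Violating.
Others bid (5, 5, 9, 12): truth gives 0; bid 20 gives 3 > 0. Violating.
Others bid (5, 5, 12, 5): truth gives 0; bid 20 gives 7 > 0. Violating.
Others bid (5, 5, 12, 9): truth gives 0; bid 20 gives 3 > 0. Violating.
Others bid (5, 5, 5, 5): truth gives 7; no alternative beats it.
Others bid (5, 5, 5, 9): truth gives 7; no alternative beats it.
(Checking all 256 profiles: 32 have a profitable deviation, 224 do not.)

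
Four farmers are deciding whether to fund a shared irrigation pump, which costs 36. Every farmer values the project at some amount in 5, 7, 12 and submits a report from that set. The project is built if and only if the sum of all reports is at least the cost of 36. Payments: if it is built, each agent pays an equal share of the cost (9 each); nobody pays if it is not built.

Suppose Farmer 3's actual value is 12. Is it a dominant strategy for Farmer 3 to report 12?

Yes

Check each profile of the others' reports and compare truth against every alternative report.
Others report (5, 7, 12): truth gives 3, best alternative gives 0.
Others report (5, 12, 7): truth gives 3, best alternative gives 0.
Others report (7, 5, 12): truth gives 3, best alternative gives 0.
Others report (7, 7, 12): truth gives 3, best alternative gives 0.
Others report (7, 12, 5): truth gives 3, best alternative gives 0.
Others report (7, 12, 7): truth gives 3, best alternative gives 0.
(Remaining 21 profiles checked similarly; truth is weakly best in each.)
In every case the truthful report is at least as good as any alternative, so it is a dominant strategy.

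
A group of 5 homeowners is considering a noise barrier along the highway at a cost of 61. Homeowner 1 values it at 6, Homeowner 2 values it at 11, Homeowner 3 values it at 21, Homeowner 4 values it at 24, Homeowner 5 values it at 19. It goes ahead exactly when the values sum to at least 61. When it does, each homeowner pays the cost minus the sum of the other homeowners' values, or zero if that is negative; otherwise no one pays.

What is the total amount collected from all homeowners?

Total value 81 ≥ cost 61, so it is built.
Homeowner 1: others sum to 75; max(0, 61 - 75) = 0.
Homeowner 2: others sum to 70; max(0, 61 - 70) = 0.
Homeowner 3: others sum to 60; max(0, 61 - 60) = 1.
Homeowner 4: others sum to 57; max(0, 61 - 57) = 4.
Homeowner 5: others sum to 62; max(0, 61 - 62) = 0.
Total collected = 0 + 0 + 1 + 4 + 0 = 5.

5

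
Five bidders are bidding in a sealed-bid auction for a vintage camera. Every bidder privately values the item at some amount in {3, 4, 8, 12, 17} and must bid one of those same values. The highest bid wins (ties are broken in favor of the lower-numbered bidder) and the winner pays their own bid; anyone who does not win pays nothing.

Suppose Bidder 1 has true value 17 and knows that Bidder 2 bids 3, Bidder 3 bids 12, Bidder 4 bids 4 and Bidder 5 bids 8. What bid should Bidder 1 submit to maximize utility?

12

Bid 3: loses, pays 0, utility 0.
Bid 4: loses, pays 0, utility 0.
Bid 8: loses, pays 0, utility 0.
Bid 12: wins, pays 12, utility 17 - 12 = 5.
Bid 17: wins, pays 17, utility 17 - 17 = 0.
The best choice is 12 with utility 5.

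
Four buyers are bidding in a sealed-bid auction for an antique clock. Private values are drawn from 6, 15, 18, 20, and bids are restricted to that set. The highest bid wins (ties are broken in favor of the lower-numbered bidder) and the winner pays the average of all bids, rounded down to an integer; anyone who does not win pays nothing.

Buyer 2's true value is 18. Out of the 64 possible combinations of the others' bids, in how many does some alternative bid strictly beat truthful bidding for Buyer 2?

Others bid (6, 6, 6): truth gives 9; bid 15 gives 10 > 9. Violating.
Others bid (6, 6, 15): truth gives 7; bid 15 gives 8 > 7. Violating.
Others bid (6, 6, 20): truth gives 0; bid 20 gives 5 > 0. Violating.
Others bid (6, 15, 6): truth gives 7; bid 15 gives 8 > 7. Violating.
Others bid (6, 6, 18): truth gives 6; no alternative beats it.
Others bid (6, 15, 18): truth gives 4; no alternative beats it.
(Checking all 64 profiles: 25 have a profitable deviation, 39 do not.)

25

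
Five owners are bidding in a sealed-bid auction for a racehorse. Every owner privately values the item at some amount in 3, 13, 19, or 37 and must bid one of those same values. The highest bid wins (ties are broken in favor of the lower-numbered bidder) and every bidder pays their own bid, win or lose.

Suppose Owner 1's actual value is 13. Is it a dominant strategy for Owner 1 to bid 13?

No

Consider the case where Owner 2 bids 3, Owner 3 bids 3, Owner 4 bids 3 and Owner 5 bids 3.
Truthful bid 13: wins, pays 13, utility 13 - 13 = 0.
Bid 3 instead: wins, pays 3, utility 13 - 3 = 10.
Since 10 > 0, bidding 3 is strictly better here, so truthful bidding is not dominant.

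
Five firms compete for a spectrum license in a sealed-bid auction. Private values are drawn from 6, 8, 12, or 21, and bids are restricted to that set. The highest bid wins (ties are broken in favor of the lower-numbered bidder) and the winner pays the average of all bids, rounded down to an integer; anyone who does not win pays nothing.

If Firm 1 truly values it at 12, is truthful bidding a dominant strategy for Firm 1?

Consider the case where Firm 2 bids 6, Firm 3 bids 6, Firm 4 bids 6 and Firm 5 bids 6.
Truthful bid 12: wins, pays 7, utility 12 - 7 = 5.
Bid 6 instead: wins, pays 6, utility 12 - 6 = 6.
Since 6 > 5, bidding 6 is strictly better here, so truthful bidding is not dominant.

No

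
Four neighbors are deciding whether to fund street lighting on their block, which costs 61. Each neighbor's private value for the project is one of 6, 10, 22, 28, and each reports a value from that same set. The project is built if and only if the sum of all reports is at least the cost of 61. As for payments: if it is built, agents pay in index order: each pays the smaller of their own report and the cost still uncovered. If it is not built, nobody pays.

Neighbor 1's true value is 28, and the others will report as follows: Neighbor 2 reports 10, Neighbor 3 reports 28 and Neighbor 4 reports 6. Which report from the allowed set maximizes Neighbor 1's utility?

22

Report 6: project not built, utility 0.
Report 10: project not built, utility 0.
Report 22: project built, pays 22, utility 28 - 22 = 6.
Report 28: project built, pays 28, utility 28 - 28 = 0.
The best choice is 22 with utility 6.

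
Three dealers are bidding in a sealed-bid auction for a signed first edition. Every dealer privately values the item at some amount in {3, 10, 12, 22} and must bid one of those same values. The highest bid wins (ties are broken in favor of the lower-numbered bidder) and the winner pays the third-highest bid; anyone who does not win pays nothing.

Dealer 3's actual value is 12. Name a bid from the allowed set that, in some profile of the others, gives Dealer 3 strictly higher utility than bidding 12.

22

Suppose Dealer 1 bids 3 and Dealer 2 bids 12.
Bid 12: loses, pays 0, utility 0.
Bid 22: wins, pays 3, utility 12 - 3 = 9.
So bidding 22 beats truth here (9 > 0).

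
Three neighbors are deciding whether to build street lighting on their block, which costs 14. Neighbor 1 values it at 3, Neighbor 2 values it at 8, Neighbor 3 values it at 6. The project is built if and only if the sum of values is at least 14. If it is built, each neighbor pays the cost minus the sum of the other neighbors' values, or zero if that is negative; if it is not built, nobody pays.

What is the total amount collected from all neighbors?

8

Total value 17 ≥ cost 14, so it is built.
Neighbor 1: others sum to 14; max(0, 14 - 14) = 0.
Neighbor 2: others sum to 9; max(0, 14 - 9) = 5.
Neighbor 3: others sum to 11; max(0, 14 - 11) = 3.
Total collected = 0 + 5 + 3 = 8.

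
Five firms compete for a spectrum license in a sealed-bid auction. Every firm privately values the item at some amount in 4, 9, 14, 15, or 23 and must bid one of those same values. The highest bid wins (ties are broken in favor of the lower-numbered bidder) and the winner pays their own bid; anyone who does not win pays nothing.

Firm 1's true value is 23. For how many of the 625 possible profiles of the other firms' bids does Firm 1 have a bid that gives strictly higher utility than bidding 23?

Others bid (4, 4, 4, 4): truth gives 0; bid 4 gives 19 > 0. Violating.
Others bid (4, 4, 4, 9): truth gives 0; bid 9 gives 14 > 0. Violating.
Others bid (4, 4, 4, 14): truth gives 0; bid 14 gives 9 > 0. Violating.
Others bid (4, 4, 4, 15): truth gives 0; bid 15 gives 8 > 0. Violating.
Others bid (4, 4, 4, 23): truth gives 0; no alternative beats it.
Others bid (4, 4, 9, 23): truth gives 0; no alternative beats it.
(Checking all 625 profiles: 256 have a profitable deviation, 369 do not.)

256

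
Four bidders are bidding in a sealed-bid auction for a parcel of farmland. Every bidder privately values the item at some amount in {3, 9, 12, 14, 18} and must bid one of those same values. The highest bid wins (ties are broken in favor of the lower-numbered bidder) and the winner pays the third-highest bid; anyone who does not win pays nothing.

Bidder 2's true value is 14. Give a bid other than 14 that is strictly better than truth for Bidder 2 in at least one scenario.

18

Suppose Bidder 1 bids 3, Bidder 3 bids 3 and Bidder 4 bids 18.
Bid 14: loses, pays 0, utility 0.
Bid 18: wins, pays 3, utility 14 - 3 = 11.
So bidding 18 beats truth here (11 > 0).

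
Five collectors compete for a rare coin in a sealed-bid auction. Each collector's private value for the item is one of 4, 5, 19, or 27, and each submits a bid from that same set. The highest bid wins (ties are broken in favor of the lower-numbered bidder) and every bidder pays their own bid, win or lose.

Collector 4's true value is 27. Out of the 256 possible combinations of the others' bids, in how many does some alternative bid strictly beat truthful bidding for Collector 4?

172

Others bid (4, 4, 4, 4): truth gives 0; bid 5 gives 22 > 0. Violating.
Others bid (4, 4, 4, 5): truth gives 0; bid 5 gives 22 > 0. Violating.
Others bid (4, 4, 4, 19): truth gives 0; bid 19 gives 8 > 0. Violating.
Others bid (4, 4, 5, 4): truth gives 0; bid 19 gives 8 > 0. Violating.
Others bid (4, 4, 4, 27): truth gives 0; no alternative beats it.
Others bid (4, 4, 5, 27): truth gives 0; no alternative beats it.
(Checking all 256 profiles: 172 have a profitable deviation, 84 do not.)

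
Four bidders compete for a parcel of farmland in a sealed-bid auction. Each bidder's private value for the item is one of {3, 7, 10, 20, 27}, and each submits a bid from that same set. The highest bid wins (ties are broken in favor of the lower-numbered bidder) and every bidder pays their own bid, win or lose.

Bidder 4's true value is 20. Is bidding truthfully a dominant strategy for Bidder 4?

No

Consider the case where Bidder 1 bids 3, Bidder 2 bids 3 and Bidder 3 bids 3.
Truthful bid 20: wins, pays 20, utility 20 - 20 = 0.
Bid 7 instead: wins, pays 7, utility 20 - 7 = 13.
Since 13 > 0, bidding 7 is strictly better here, so truthful bidding is not dominant.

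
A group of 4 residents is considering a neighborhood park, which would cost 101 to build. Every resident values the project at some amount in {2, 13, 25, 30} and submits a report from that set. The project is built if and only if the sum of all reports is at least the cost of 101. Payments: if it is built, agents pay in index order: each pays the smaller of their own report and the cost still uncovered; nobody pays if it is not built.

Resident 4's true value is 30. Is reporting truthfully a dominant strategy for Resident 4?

Yes

Check each profile of the others' reports and compare truth against every alternative report.
Others report (25, 25, 25): truth gives 4, best alternative gives 0.
Others report (13, 30, 30): truth gives 2, best alternative gives 0.
Others report (30, 13, 30): truth gives 2, best alternative gives 0.
Others report (30, 30, 13): truth gives 2, best alternative gives 0.
Others report (30, 30, 30): truth gives 19, best alternative gives 19.
Others report (25, 30, 30): truth gives 14, best alternative gives 14.
(Remaining 58 profiles checked similarly; truth is weakly best in each.)
In every case the truthful report is at least as good as any alternative, so it is a dominant strategy.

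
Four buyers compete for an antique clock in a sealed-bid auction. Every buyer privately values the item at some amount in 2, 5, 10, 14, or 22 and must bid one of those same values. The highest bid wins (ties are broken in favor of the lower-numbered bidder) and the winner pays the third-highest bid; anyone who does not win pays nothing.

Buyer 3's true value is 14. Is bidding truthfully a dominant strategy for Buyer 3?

Consider the case where Buyer 1 bids 2, Buyer 2 bids 2 and Buyer 4 bids 22.
Truthful bid 14: loses, pays 0, utility 0.
Bid 22 instead: wins, pays 2, utility 14 - 2 = 12.
Since 12 > 0, bidding 22 is strictly better here, so truthful bidding is not dominant.

No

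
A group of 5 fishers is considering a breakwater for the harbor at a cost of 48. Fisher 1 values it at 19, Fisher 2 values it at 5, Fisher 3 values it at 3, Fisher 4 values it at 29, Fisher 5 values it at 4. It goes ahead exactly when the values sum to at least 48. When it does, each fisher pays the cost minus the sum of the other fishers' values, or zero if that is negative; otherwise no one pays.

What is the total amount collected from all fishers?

24

Total value 60 ≥ cost 48, so it is built.
Fisher 1: others sum to 41; max(0, 48 - 41) = 7.
Fisher 2: others sum to 55; max(0, 48 - 55) = 0.
Fisher 3: others sum to 57; max(0, 48 - 57) = 0.
Fisher 4: others sum to 31; max(0, 48 - 31) = 17.
Fisher 5: others sum to 56; max(0, 48 - 56) = 0.
Total collected = 7 + 0 + 0 + 17 + 0 = 24.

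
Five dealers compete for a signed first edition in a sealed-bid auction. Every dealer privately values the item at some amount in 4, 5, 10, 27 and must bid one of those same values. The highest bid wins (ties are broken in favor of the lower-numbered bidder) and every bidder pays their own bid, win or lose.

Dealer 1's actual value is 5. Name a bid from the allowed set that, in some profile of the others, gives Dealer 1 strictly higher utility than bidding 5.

4

Suppose Dealer 2 bids 4, Dealer 3 bids 4, Dealer 4 bids 4 and Dealer 5 bids 4.
Bid 5: wins, pays 5, utility 5 - 5 = 0.
Bid 4: wins, pays 4, utility 5 - 4 = 1.
So bidding 4 beats truth here (1 > 0).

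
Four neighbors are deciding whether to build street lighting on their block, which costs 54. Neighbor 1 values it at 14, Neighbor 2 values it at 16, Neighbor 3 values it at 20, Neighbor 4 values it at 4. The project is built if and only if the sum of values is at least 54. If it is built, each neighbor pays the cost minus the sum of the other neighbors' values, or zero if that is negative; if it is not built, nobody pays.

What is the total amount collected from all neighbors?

54

Total value 54 ≥ cost 54, so it is built.
Neighbor 1: others sum to 40; max(0, 54 - 40) = 14.
Neighbor 2: others sum to 38; max(0, 54 - 38) = 16.
Neighbor 3: others sum to 34; max(0, 54 - 34) = 20.
Neighbor 4: others sum to 50; max(0, 54 - 50) = 4.
Total collected = 14 + 16 + 20 + 4 = 54.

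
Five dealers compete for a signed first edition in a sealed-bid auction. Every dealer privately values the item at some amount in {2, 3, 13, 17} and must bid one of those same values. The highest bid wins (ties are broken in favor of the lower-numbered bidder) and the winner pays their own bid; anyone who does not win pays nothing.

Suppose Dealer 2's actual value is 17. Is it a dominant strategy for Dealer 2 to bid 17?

Consider the case where Dealer 1 bids 2, Dealer 3 bids 2, Dealer 4 bids 2 and Dealer 5 bids 2.
Truthful bid 17: wins, pays 17, utility 17 - 17 = 0.
Bid 3 instead: wins, pays 3, utility 17 - 3 = 14.
Since 14 > 0, bidding 3 is strictly better here, so truthful bidding is not dominant.

No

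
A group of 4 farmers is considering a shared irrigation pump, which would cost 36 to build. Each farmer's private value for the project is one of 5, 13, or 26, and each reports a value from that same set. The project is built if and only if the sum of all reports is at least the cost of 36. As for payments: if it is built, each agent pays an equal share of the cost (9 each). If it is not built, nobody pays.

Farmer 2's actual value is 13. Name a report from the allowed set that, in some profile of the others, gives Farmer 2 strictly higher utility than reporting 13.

26

Suppose Farmer 1 reports 5, Farmer 3 reports 5 and Farmer 4 reports 5.
Report 13: project not built, utility 0.
Report 26: project built, pays 9, utility 13 - 9 = 4.
So reporting 26 beats truth here (4 > 0).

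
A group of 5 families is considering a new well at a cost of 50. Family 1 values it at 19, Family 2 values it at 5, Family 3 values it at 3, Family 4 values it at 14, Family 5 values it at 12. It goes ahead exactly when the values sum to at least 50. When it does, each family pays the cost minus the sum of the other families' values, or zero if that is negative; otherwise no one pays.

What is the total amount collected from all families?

38

Total value 53 ≥ cost 50, so it is built.
Family 1: others sum to 34; max(0, 50 - 34) = 16.
Family 2: others sum to 48; max(0, 50 - 48) = 2.
Family 3: others sum to 50; max(0, 50 - 50) = 0.
Family 4: others sum to 39; max(0, 50 - 39) = 11.
Family 5: others sum to 41; max(0, 50 - 41) = 9.
Total collected = 16 + 2 + 0 + 11 + 9 = 38.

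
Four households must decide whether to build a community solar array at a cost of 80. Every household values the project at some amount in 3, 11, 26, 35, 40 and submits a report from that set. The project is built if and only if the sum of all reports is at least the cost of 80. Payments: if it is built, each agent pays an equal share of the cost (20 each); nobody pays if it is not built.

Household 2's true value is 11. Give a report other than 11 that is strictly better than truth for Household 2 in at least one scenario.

Suppose Household 1 reports 3, Household 3 reports 26 and Household 4 reports 40.
Report 11: project built, pays 20, utility 11 - 20 = -9.
Report 3: project not built, utility 0.
So reporting 3 beats truth here (0 > -9).

3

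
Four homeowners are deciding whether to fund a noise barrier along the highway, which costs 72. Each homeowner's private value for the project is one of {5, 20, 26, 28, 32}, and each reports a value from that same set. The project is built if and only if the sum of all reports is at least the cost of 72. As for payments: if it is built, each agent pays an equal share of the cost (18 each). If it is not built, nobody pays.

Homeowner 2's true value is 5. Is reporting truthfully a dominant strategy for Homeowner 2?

Check each profile of the others' reports and compare truth against every alternative report.
Others report (5, 20, 28): truth gives 0, best alternative gives -13.
Others report (5, 20, 32): truth gives 0, best alternative gives -13.
Others report (5, 26, 26): truth gives 0, best alternative gives -13.
Others report (5, 26, 28): truth gives 0, best alternative gives -13.
Others report (5, 26, 32): truth gives 0, best alternative gives -13.
Others report (5, 28, 20): truth gives 0, best alternative gives -13.
(Remaining 119 profiles checked similarly; truth is weakly best in each.)
In every case the truthful report is at least as good as any alternative, so it is a dominant strategy.

Yes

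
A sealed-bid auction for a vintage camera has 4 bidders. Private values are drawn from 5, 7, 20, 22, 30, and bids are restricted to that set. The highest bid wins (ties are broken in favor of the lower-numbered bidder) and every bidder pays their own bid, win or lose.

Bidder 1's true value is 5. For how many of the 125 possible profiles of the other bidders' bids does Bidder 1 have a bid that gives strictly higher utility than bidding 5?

7

Others bid (5, 5, 7): truth gives -5; bid 7 gives -2 > -5. Violating.
Others bid (5, 7, 5): truth gives -5; bid 7 gives -2 > -5. Violating.
Others bid (5, 7, 7): truth gives -5; bid 7 gives -2 > -5. Violating.
Others bid (7, 5, 5): truth gives -5; bid 7 gives -2 > -5. Violating.
Others bid (5, 5, 5): truth gives 0; no alternative beats it.
Others bid (5, 5, 20): truth gives -5; no alternative beats it.
(Checking all 125 profiles: 7 have a profitable deviation, 118 do not.)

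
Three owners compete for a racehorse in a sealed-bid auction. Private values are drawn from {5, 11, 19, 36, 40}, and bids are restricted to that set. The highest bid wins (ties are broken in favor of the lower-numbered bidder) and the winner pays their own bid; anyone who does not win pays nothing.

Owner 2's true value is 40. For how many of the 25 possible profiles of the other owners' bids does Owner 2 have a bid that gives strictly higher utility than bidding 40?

12

Others bid (5, 5): truth gives 0; bid 11 gives 29 > 0. Violating.
Others bid (5, 11): truth gives 0; bid 11 gives 29 > 0. Violating.
Others bid (5, 19): truth gives 0; bid 19 gives 21 > 0. Violating.
Others bid (5, 36): truth gives 0; bid 36 gives 4 > 0. Violating.
Others bid (5, 40): truth gives 0; no alternative beats it.
Others bid (11, 40): truth gives 0; no alternative beats it.
(Checking all 25 profiles: 12 have a profitable deviation, 13 do not.)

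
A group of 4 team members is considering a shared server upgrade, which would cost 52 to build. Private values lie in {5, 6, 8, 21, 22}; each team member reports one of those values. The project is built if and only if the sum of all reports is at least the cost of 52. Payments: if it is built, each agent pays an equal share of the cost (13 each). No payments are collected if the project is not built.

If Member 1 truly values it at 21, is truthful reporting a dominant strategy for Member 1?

Check each profile of the others' reports and compare truth against every alternative report.
Others report (5, 5, 21): truth gives 8, best alternative gives 8.
Others report (5, 5, 22): truth gives 8, best alternative gives 8.
Others report (5, 6, 21): truth gives 8, best alternative gives 8.
Others report (5, 6, 22): truth gives 8, best alternative gives 8.
Others report (5, 8, 21): truth gives 8, best alternative gives 8.
Others report (5, 8, 22): truth gives 8, best alternative gives 8.
(Remaining 119 profiles checked similarly; truth is weakly best in each.)
In every case the truthful report is at least as good as any alternative, so it is a dominant strategy.

Yes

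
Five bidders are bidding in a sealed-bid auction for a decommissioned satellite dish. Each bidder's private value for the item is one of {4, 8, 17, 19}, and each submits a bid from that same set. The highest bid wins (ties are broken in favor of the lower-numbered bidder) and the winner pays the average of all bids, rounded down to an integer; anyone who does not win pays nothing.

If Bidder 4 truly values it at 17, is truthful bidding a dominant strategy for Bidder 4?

Consider the case where Bidder 1 bids 4, Bidder 2 bids 4, Bidder 3 bids 4 and Bidder 5 bids 4.
Truthful bid 17: wins, pays 6, utility 17 - 6 = 11.
Bid 8 instead: wins, pays 4, utility 17 - 4 = 13.
Since 13 > 11, bidding 8 is strictly better here, so truthful bidding is not dominant.

No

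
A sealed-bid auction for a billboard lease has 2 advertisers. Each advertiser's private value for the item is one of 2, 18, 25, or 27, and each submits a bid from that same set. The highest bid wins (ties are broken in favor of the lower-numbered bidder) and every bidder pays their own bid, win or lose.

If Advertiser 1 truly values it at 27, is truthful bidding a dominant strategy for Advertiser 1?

Consider the case where Advertiser 2 bids 2.
Truthful bid 27: wins, pays 27, utility 27 - 27 = 0.
Bid 2 instead: wins, pays 2, utility 27 - 2 = 25.
Since 25 > 0, bidding 2 is strictly better here, so truthful bidding is not dominant.

No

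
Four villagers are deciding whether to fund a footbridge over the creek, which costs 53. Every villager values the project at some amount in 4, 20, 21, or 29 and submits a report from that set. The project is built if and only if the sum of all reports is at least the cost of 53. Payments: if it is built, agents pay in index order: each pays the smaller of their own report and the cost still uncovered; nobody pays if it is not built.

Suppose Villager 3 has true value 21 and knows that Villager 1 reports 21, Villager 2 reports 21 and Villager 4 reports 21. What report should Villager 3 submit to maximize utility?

Report 4: project built, pays 4, utility 21 - 4 = 17.
Report 20: project built, pays 11, utility 21 - 11 = 10.
Report 21: project built, pays 11, utility 21 - 11 = 10.
Report 29: project built, pays 11, utility 21 - 11 = 10.
The best choice is 4 with utility 17.

4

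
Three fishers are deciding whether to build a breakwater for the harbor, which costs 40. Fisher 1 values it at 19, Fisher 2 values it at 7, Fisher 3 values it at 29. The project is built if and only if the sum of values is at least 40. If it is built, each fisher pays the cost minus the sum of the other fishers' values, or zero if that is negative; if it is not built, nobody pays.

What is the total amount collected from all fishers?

18

Total value 55 ≥ cost 40, so it is built.
Fisher 1: others sum to 36; max(0, 40 - 36) = 4.
Fisher 2: others sum to 48; max(0, 40 - 48) = 0.
Fisher 3: others sum to 26; max(0, 40 - 26) = 14.
Total collected = 4 + 0 + 14 = 18.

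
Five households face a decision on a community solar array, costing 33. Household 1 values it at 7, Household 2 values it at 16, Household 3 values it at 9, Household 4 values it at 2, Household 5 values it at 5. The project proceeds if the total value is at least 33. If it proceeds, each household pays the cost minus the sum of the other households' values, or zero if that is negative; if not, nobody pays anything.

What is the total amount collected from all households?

Total value 39 ≥ cost 33, so it is built.
Household 1: others sum to 32; max(0, 33 - 32) = 1.
Household 2: others sum to 23; max(0, 33 - 23) = 10.
Household 3: others sum to 30; max(0, 33 - 30) = 3.
Household 4: others sum to 37; max(0, 33 - 37) = 0.
Household 5: others sum to 34; max(0, 33 - 34) = 0.
Total collected = 1 + 10 + 3 + 0 + 0 = 14.

14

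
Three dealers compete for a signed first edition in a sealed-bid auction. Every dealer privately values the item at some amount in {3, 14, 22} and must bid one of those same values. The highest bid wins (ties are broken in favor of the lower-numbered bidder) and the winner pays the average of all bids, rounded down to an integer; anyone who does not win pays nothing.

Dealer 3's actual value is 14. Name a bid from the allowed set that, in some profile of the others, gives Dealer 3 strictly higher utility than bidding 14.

Suppose Dealer 1 bids 3 and Dealer 2 bids 14.
Bid 14: loses, pays 0, utility 0.
Bid 22: wins, pays 13, utility 14 - 13 = 1.
So bidding 22 beats truth here (1 > 0).

22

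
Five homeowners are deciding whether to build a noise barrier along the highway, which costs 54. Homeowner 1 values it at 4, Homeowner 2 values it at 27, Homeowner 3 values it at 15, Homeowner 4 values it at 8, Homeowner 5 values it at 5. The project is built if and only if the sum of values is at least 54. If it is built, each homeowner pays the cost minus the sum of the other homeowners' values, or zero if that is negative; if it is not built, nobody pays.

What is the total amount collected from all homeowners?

Total value 59 ≥ cost 54, so it is built.
Homeowner 1: others sum to 55; max(0, 54 - 55) = 0.
Homeowner 2: others sum to 32; max(0, 54 - 32) = 22.
Homeowner 3: others sum to 44; max(0, 54 - 44) = 10.
Homeowner 4: others sum to 51; max(0, 54 - 51) = 3.
Homeowner 5: others sum to 54; max(0, 54 - 54) = 0.
Total collected = 0 + 22 + 10 + 3 + 0 = 35.

35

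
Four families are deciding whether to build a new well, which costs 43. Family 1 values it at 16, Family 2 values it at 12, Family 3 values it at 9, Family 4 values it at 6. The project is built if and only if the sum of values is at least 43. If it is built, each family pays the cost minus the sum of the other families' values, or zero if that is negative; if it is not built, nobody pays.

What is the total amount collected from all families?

Total value 43 ≥ cost 43, so it is built.
Family 1: others sum to 27; max(0, 43 - 27) = 16.
Family 2: others sum to 31; max(0, 43 - 31) = 12.
Family 3: others sum to 34; max(0, 43 - 34) = 9.
Family 4: others sum to 37; max(0, 43 - 37) = 6.
Total collected = 16 + 12 + 9 + 6 = 43.

43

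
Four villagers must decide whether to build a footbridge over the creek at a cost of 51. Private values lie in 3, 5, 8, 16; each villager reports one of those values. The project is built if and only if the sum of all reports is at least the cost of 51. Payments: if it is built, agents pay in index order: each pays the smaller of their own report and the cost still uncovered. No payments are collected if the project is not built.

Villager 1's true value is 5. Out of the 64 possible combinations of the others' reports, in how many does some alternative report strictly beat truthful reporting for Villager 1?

1

Others report (16, 16, 16): truth gives 0; report 3 gives 2 > 0. Violating.
Others report (3, 3, 3): truth gives 0; no alternative beats it.
Others report (3, 3, 5): truth gives 0; no alternative beats it.
(Checking all 64 profiles: 1 has a profitable deviation, 63 do not.)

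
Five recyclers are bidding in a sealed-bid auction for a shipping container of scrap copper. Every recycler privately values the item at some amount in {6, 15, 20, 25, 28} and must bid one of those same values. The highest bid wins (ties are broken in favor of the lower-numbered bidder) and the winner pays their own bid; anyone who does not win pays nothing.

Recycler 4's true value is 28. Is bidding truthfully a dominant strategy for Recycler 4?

No

Consider the case where Recycler 1 bids 6, Recycler 2 bids 6, Recycler 3 bids 6 and Recycler 5 bids 6.
Truthful bid 28: wins, pays 28, utility 28 - 28 = 0.
Bid 15 instead: wins, pays 15, utility 28 - 15 = 13.
Since 13 > 0, bidding 15 is strictly better here, so truthful bidding is not dominant.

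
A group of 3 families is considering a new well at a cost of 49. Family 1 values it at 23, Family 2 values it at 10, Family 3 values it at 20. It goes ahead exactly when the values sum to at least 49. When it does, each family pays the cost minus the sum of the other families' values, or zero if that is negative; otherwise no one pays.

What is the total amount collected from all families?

Total value 53 ≥ cost 49, so it is built.
Family 1: others sum to 30; max(0, 49 - 30) = 19.
Family 2: others sum to 43; max(0, 49 - 43) = 6.
Family 3: others sum to 33; max(0, 49 - 33) = 16.
Total collected = 19 + 6 + 16 = 41.

41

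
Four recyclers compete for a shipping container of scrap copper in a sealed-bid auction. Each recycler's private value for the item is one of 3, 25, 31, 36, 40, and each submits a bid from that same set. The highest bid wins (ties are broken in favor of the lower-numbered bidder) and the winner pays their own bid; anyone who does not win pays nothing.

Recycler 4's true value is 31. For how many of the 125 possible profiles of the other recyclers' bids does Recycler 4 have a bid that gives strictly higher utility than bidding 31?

Others bid (3, 3, 3): truth gives 0; bid 25 gives 6 > 0. Violating.
Others bid (3, 3, 25): truth gives 0; no alternative beats it.
Others bid (3, 3, 31): truth gives 0; no alternative beats it.
(Checking all 125 profiles: 1 has a profitable deviation, 124 do not.)

1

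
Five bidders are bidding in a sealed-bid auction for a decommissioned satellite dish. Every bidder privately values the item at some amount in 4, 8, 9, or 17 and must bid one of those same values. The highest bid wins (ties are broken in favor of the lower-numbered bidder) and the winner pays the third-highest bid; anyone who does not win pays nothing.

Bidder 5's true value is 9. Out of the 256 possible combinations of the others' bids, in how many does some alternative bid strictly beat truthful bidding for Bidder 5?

Others bid (4, 4, 4, 9): truth gives 0; bid 17 gives 5 > 0. Violating.
Others bid (4, 4, 8, 9): truth gives 0; bid 17 gives 1 > 0. Violating.
Others bid (4, 4, 9, 4): truth gives 0; bid 17 gives 5 > 0. Violating.
Others bid (4, 4, 9, 8): truth gives 0; bid 17 gives 1 > 0. Violating.
Others bid (4, 4, 4, 4): truth gives 5; no alternative beats it.
Others bid (4, 4, 4, 8): truth gives 5; no alternative beats it.
(Checking all 256 profiles: 32 have a profitable deviation, 224 do not.)

32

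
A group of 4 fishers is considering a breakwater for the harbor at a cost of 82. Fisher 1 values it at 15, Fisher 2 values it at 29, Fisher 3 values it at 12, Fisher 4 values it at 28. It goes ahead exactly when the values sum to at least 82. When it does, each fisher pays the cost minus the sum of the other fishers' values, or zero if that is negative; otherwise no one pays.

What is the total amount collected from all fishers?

76

Total value 84 ≥ cost 82, so it is built.
Fisher 1: others sum to 69; max(0, 82 - 69) = 13.
Fisher 2: others sum to 55; max(0, 82 - 55) = 27.
Fisher 3: others sum to 72; max(0, 82 - 72) = 10.
Fisher 4: others sum to 56; max(0, 82 - 56) = 26.
Total collected = 13 + 27 + 10 + 26 = 76.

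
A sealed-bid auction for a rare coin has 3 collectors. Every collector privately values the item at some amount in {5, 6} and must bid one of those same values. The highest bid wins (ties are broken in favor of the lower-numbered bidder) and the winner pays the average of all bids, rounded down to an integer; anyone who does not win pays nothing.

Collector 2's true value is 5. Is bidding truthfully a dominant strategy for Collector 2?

Check each profile of the others' bids and compare truth against every alternative bid.
Others bid (5, 5): truth gives 0, best alternative gives 0.
Others bid (5, 6): truth gives 0, best alternative gives 0.
Others bid (6, 5): truth gives 0, best alternative gives 0.
Others bid (6, 6): truth gives 0, best alternative gives 0.
In every case the truthful bid is at least as good as any alternative, so it is a dominant strategy.

Yes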